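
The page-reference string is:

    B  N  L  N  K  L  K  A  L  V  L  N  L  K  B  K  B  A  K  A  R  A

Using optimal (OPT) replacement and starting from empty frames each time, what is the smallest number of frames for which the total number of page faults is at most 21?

f=1: 22 faults
f=2: 11 faults
f=3: 10 faults
f=4: 9 faults
f=5: 8 faults
f=6: 7 faults
f=7: 7 faults
Smallest f with faults ≤ 21 is 2.

2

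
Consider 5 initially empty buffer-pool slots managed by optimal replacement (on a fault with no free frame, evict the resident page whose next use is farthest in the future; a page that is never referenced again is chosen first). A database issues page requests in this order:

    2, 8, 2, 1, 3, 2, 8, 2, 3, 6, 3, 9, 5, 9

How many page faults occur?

7

2 → miss, frames [2]
8 → miss, frames [2, 8]
2 → hit
1 → miss, frames [2, 8, 1]
3 → miss, frames [2, 8, 1, 3]
2 → hit
8 → hit
2 → hit
3 → hit
6 → miss, frames [2, 8, 1, 3, 6]
3 → hit
9 → miss, evict 6, frames [2, 8, 1, 3, 9]
5 → miss, evict 3, frames [2, 8, 1, 9, 5]
9 → hit
Page faults: 7.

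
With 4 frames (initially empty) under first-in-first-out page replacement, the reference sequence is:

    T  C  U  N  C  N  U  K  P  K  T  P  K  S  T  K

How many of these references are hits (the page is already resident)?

8

T: miss, frames [T]
C: miss, frames [T, C]
U: miss, frames [T, C, U]
N: miss, frames [T, C, U, N]
C: hit
N: hit
U: hit
K: miss, evict T, frames [C, U, N, K]
P: miss, evict C, frames [U, N, K, P]
K: hit
T: miss, evict U, frames [N, K, P, T]
P: hit
K: hit
S: miss, evict N, frames [K, P, T, S]
T: hit
K: hit
Hits: 8.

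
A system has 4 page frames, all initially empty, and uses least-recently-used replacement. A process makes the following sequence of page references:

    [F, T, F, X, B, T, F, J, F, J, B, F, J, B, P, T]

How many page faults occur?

7

F -> fault, frames [F]
T -> fault, frames [F, T]
F -> hit
X -> fault, frames [T, F, X]
B -> fault, frames [T, F, X, B]
T -> hit
F -> hit
J -> fault, evict X, frames [B, T, F, J]
F -> hit
J -> hit
B -> hit
F -> hit
J -> hit
B -> hit
P -> fault, evict T, frames [F, J, B, P]
T -> fault, evict F, frames [J, B, P, T]
Page faults: 7.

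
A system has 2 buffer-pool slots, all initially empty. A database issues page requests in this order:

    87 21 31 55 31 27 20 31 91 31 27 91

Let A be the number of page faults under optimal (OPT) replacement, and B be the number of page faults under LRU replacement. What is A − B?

Under OPT: F F F F . F F . F . F . → 8 faults.
Under LRU: F F F F . F F F F . F F → 10 faults.
A − B = 8 − 10 = -2.

-2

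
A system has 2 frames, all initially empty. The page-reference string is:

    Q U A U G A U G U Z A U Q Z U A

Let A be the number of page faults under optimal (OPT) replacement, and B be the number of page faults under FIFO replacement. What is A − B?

Under OPT: F F F . F . F . . F F . F F . F → 10 faults.
Under FIFO: F F F . F . F . . F F F F F F F → 12 faults.
A − B = 10 − 12 = -2.

-2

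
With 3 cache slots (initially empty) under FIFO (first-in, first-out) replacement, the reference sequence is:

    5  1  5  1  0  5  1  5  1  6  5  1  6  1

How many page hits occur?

8

5: miss, frames {5}
1: miss, frames {5,1}
5: hit
1: hit
0: miss, frames {5,1,0}
5: hit
1: hit
5: hit
1: hit
6: miss, evict 5, frames {1,0,6}
5: miss, evict 1, frames {0,6,5}
1: miss, evict 0, frames {6,5,1}
6: hit
1: hit
Hits: 8.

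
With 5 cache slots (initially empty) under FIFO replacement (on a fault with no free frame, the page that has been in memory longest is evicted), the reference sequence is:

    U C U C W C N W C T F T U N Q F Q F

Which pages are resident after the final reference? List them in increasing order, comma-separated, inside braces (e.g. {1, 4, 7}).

{F, N, Q, T, U}

U -> fault, frames (U)
C -> fault, frames (U C)
U -> hit
C -> hit
W -> fault, frames (U C W)
C -> hit
N -> fault, frames (U C W N)
W -> hit
C -> hit
T -> fault, frames (U C W N T)
F -> fault, evict U, frames (C W N T F)
T -> hit
U -> fault, evict C, frames (W N T F U)
N -> hit
Q -> fault, evict W, frames (N T F U Q)
F -> hit
Q -> hit
F -> hit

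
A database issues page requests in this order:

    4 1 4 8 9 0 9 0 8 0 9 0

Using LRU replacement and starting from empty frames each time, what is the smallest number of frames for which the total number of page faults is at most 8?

f=1: 12 faults
f=2: 7 faults
f=3: 5 faults
f=4: 5 faults
f=5: 5 faults
Smallest f with faults ≤ 8 is 2.

2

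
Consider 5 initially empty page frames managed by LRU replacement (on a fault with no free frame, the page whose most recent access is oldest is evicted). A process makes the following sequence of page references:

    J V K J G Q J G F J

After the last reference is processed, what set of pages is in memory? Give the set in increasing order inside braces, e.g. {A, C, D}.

{F, G, J, K, Q}

J → miss, frames (J)
V → miss, frames (J V)
K → miss, frames (J V K)
J → hit
G → miss, frames (V K J G)
Q → miss, frames (V K J G Q)
J → hit
G → hit
F → miss, evict V, frames (K Q J G F)
J → hit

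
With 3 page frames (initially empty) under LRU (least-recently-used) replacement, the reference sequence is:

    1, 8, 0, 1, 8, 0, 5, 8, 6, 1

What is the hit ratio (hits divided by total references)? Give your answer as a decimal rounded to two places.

0.40

1: miss, frames [1]
8: miss, frames [1, 8]
0: miss, frames [1, 8, 0]
1: hit
8: hit
0: hit
5: miss, evict 1, frames [8, 0, 5]
8: hit
6: miss, evict 0, frames [5, 8, 6]
1: miss, evict 5, frames [8, 6, 1]
Hits: 4 of 10 references → 4/10 = 0.4000.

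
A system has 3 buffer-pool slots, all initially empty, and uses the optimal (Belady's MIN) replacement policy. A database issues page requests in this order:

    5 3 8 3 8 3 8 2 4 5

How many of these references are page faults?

5

5: miss, frames (5)
3: miss, frames (5 3)
8: miss, frames (5 3 8)
3: hit
8: hit
3: hit
8: hit
2: miss, evict 8, frames (5 3 2)
4: miss, evict 2, frames (5 3 4)
5: hit
Page faults: 5.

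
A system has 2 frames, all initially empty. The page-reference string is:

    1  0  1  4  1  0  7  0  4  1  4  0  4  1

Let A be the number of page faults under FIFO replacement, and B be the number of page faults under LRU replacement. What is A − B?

2

Under FIFO: F F . F F F F . F F . F F F → 11 faults.
Under LRU: F F . F . F F . F F . F . F → 9 faults.
A − B = 11 − 9 = 2.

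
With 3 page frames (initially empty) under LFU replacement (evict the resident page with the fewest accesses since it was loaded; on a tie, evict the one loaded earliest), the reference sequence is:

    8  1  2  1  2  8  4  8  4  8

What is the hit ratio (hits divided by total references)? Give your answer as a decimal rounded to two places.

0.30

8 -> fault, frames (8)
1 -> fault, frames (8 1)
2 -> fault, frames (8 1 2)
1 -> hit
2 -> hit
8 -> hit
4 -> fault, evict 8, frames (1 2 4)
8 -> fault, evict 4, frames (1 2 8)
4 -> fault, evict 8, frames (1 2 4)
8 -> fault, evict 4, frames (1 2 8)
Hits: 3 of 10 references → 3/10 = 0.3000.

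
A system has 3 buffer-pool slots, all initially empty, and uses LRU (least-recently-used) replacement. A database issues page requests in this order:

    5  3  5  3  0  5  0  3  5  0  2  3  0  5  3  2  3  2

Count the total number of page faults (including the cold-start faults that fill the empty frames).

7

5: fault, frames [5]
3: fault, frames [5, 3]
5: hit
3: hit
0: fault, frames [5, 3, 0]
5: hit
0: hit
3: hit
5: hit
0: hit
2: fault, evict 3, frames [5, 0, 2]
3: fault, evict 5, frames [0, 2, 3]
0: hit
5: fault, evict 2, frames [3, 0, 5]
3: hit
2: fault, evict 0, frames [5, 3, 2]
3: hit
2: hit
Page faults: 7.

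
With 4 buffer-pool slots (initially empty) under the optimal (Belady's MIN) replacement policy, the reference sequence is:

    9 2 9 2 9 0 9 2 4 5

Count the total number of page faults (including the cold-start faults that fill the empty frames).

9 → fault, frames {9}
2 → fault, frames {9,2}
9 → hit
2 → hit
9 → hit
0 → fault, frames {9,2,0}
9 → hit
2 → hit
4 → fault, frames {9,2,0,4}
5 → fault, evict 4, frames {9,2,0,5}
Page faults: 5.

5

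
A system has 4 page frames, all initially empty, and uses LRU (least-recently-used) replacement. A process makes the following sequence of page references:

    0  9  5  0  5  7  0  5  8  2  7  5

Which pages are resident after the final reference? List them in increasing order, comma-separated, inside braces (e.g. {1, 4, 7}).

0 -> fault, frames (0)
9 -> fault, frames (0 9)
5 -> fault, frames (0 9 5)
0 -> hit
5 -> hit
7 -> fault, frames (9 0 5 7)
0 -> hit
5 -> hit
8 -> fault, evict 9, frames (7 0 5 8)
2 -> fault, evict 7, frames (0 5 8 2)
7 -> fault, evict 0, frames (5 8 2 7)
5 -> hit

{2, 5, 7, 8}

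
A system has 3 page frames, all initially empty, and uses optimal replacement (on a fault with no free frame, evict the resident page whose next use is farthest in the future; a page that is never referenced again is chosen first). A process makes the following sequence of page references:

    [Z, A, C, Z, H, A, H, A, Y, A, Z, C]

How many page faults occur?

6

Z → fault, frames (Z)
A → fault, frames (Z A)
C → fault, frames (Z A C)
Z → hit
H → fault, evict C, frames (Z A H)
A → hit
H → hit
A → hit
Y → fault, evict H, frames (Z A Y)
A → hit
Z → hit
C → fault, evict Y, frames (Z A C)
Page faults: 6.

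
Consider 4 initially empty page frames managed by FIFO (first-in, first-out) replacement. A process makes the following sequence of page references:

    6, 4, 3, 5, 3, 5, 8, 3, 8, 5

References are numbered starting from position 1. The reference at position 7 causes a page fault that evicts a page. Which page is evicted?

6

pos 1: 6 → fault, frames (6)
pos 2: 4 → fault, frames (6 4)
pos 3: 3 → fault, frames (6 4 3)
pos 4: 5 → fault, frames (6 4 3 5)
pos 5: 3 → hit
pos 6: 5 → hit
pos 7: 8 → fault, evict 6, frames (4 3 5 8)
At position 7, page 6 is evicted.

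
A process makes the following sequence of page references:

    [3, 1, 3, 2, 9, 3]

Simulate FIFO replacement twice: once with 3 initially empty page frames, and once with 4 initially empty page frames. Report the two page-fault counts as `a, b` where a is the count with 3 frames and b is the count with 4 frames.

3 frames: F F . F F F → 5 faults.
4 frames: F F . F F . → 4 faults.
4 < 5: adding a frame reduced faults, as is typical.

5, 4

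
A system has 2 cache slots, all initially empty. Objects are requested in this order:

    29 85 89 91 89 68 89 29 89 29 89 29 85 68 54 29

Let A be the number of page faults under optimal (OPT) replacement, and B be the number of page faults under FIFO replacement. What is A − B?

-2

Under OPT: F F F F . F . F . . . . F F F . → 9 faults.
Under FIFO: F F F F . F F F . . . . F F F F → 11 faults.
A − B = 9 − 11 = -2.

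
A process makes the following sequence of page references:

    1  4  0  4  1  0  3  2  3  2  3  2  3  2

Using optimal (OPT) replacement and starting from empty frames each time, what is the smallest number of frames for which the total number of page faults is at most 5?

3

f=1: 14 faults
f=2: 6 faults
f=3: 5 faults
f=4: 5 faults
f=5: 5 faults
Smallest f with faults ≤ 5 is 3.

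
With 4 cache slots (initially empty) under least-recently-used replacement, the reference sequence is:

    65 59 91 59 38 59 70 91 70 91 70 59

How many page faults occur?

65: fault, frames [65]
59: fault, frames [65, 59]
91: fault, frames [65, 59, 91]
59: hit
38: fault, frames [65, 91, 59, 38]
59: hit
70: fault, evict 65, frames [91, 38, 59, 70]
91: hit
70: hit
91: hit
70: hit
59: hit
Page faults: 5.

5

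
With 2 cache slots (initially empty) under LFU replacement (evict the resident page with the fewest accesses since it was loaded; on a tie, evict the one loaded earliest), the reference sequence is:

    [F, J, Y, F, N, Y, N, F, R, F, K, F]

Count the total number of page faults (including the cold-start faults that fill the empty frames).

11

F -> fault, frames (F)
J -> fault, frames (F J)
Y -> fault, evict F, frames (J Y)
F -> fault, evict J, frames (Y F)
N -> fault, evict Y, frames (F N)
Y -> fault, evict F, frames (N Y)
N -> hit
F -> fault, evict Y, frames (N F)
R -> fault, evict F, frames (N R)
F -> fault, evict R, frames (N F)
K -> fault, evict F, frames (N K)
F -> fault, evict K, frames (N F)
Page faults: 11.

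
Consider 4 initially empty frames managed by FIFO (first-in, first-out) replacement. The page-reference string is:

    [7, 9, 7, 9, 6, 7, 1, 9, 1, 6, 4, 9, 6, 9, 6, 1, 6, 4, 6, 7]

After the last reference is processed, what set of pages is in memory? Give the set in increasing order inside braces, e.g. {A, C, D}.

{1, 4, 6, 7}

7 → miss, frames {7}
9 → miss, frames {7,9}
7 → hit
9 → hit
6 → miss, frames {7,9,6}
7 → hit
1 → miss, frames {7,9,6,1}
9 → hit
1 → hit
6 → hit
4 → miss, evict 7, frames {9,6,1,4}
9 → hit
6 → hit
9 → hit
6 → hit
1 → hit
6 → hit
4 → hit
6 → hit
7 → miss, evict 9, frames {6,1,4,7}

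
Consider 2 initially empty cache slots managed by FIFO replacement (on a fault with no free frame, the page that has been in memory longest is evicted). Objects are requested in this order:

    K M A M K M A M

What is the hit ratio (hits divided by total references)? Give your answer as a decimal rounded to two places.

K -> fault, frames [K]
M -> fault, frames [K, M]
A -> fault, evict K, frames [M, A]
M -> hit
K -> fault, evict M, frames [A, K]
M -> fault, evict A, frames [K, M]
A -> fault, evict K, frames [M, A]
M -> hit
Hits: 2 of 8 references → 2/8 = 0.2500.

0.25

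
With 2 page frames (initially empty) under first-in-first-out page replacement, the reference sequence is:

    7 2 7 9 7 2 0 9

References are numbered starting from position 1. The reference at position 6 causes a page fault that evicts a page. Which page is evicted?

9

pos 1: 7 -> miss, frames [7]
pos 2: 2 -> miss, frames [7, 2]
pos 3: 7 -> hit
pos 4: 9 -> miss, evict 7, frames [2, 9]
pos 5: 7 -> miss, evict 2, frames [9, 7]
pos 6: 2 -> miss, evict 9, frames [7, 2]
At position 6, page 9 is evicted.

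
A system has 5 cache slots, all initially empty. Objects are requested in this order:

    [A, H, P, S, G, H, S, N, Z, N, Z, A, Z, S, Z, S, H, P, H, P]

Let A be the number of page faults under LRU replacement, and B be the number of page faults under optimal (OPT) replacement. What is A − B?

Under LRU: F F F F F . . F F . . F . . . . . F . . → 9 faults.
Under OPT: F F F F F . . F F . . . . . . . . F . . → 8 faults.
A − B = 9 − 8 = 1.

1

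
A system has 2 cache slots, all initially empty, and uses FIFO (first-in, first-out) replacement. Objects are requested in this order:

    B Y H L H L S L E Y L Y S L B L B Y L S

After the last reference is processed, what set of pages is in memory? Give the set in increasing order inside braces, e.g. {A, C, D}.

{S, Y}

B: fault, frames {B}
Y: fault, frames {B,Y}
H: fault, evict B, frames {Y,H}
L: fault, evict Y, frames {H,L}
H: hit
L: hit
S: fault, evict H, frames {L,S}
L: hit
E: fault, evict L, frames {S,E}
Y: fault, evict S, frames {E,Y}
L: fault, evict E, frames {Y,L}
Y: hit
S: fault, evict Y, frames {L,S}
L: hit
B: fault, evict L, frames {S,B}
L: fault, evict S, frames {B,L}
B: hit
Y: fault, evict B, frames {L,Y}
L: hit
S: fault, evict L, frames {Y,S}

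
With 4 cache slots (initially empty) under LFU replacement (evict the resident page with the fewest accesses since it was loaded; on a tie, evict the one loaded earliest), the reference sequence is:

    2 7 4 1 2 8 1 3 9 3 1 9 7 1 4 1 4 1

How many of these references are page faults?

2 -> fault, frames {2}
7 -> fault, frames {2,7}
4 -> fault, frames {2,7,4}
1 -> fault, frames {2,7,4,1}
2 -> hit
8 -> fault, evict 7, frames {2,4,1,8}
1 -> hit
3 -> fault, evict 4, frames {2,1,8,3}
9 -> fault, evict 8, frames {2,1,3,9}
3 -> hit
1 -> hit
9 -> hit
7 -> fault, evict 2, frames {1,3,9,7}
1 -> hit
4 -> fault, evict 7, frames {1,3,9,4}
1 -> hit
4 -> hit
1 -> hit
Page faults: 9.

9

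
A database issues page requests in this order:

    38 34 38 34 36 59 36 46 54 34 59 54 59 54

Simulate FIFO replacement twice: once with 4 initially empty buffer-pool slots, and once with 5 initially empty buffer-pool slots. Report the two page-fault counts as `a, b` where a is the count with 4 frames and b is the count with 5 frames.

7, 6

4 frames: F F . . F F . F F F . . . . → 7 faults.
5 frames: F F . . F F . F F . . . . . → 6 faults.
6 < 7: adding a frame reduced faults, as is typical.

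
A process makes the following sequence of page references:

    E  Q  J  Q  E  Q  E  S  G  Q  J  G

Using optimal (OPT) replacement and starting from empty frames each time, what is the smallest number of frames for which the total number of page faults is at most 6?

f=1: 12 faults
f=2: 7 faults
f=3: 5 faults
f=4: 5 faults
f=5: 5 faults
Smallest f with faults ≤ 6 is 3.

3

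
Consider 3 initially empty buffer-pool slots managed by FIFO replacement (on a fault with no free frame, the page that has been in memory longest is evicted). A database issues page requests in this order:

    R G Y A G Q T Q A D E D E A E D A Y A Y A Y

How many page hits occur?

R: miss, frames (R)
G: miss, frames (R G)
Y: miss, frames (R G Y)
A: miss, evict R, frames (G Y A)
G: hit
Q: miss, evict G, frames (Y A Q)
T: miss, evict Y, frames (A Q T)
Q: hit
A: hit
D: miss, evict A, frames (Q T D)
E: miss, evict Q, frames (T D E)
D: hit
E: hit
A: miss, evict T, frames (D E A)
E: hit
D: hit
A: hit
Y: miss, evict D, frames (E A Y)
A: hit
Y: hit
A: hit
Y: hit
Hits: 12.

12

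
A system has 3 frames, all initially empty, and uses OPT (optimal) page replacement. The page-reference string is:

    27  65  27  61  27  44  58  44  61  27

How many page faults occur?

27 → fault, frames {27}
65 → fault, frames {27,65}
27 → hit
61 → fault, frames {27,65,61}
27 → hit
44 → fault, evict 65, frames {27,61,44}
58 → fault, evict 27, frames {61,44,58}
44 → hit
61 → hit
27 → fault, evict 58, frames {61,44,27}
Page faults: 6.

6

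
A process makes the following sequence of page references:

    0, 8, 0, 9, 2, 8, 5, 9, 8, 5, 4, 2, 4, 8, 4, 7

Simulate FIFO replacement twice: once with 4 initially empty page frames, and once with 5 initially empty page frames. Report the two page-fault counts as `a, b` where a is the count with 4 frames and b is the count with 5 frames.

4 frames: F F . F F . F . . . F . . F . F → 8 faults.
5 frames: F F . F F . F . . . F . . . . F → 7 faults.
7 < 8: adding a frame reduced faults, as is typical.

8, 7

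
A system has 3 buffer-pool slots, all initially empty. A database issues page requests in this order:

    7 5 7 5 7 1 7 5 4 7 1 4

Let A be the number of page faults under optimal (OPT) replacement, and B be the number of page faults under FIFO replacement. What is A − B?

-1

Under OPT: F F . . . F . . F . . . → 4 faults.
Under FIFO: F F . . . F . . F F . . → 5 faults.
A − B = 4 − 5 = -1.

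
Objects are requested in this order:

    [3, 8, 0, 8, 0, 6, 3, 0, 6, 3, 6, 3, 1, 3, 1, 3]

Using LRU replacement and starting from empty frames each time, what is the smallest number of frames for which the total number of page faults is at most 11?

f=1: 16 faults
f=2: 9 faults
f=3: 6 faults
f=4: 5 faults
f=5: 5 faults
Smallest f with faults ≤ 11 is 2.

2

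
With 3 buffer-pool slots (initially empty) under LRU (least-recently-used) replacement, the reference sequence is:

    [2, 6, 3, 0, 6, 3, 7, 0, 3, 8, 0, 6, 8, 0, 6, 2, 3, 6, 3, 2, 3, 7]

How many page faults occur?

2: fault, frames {2}
6: fault, frames {2,6}
3: fault, frames {2,6,3}
0: fault, evict 2, frames {6,3,0}
6: hit
3: hit
7: fault, evict 0, frames {6,3,7}
0: fault, evict 6, frames {3,7,0}
3: hit
8: fault, evict 7, frames {0,3,8}
0: hit
6: fault, evict 3, frames {8,0,6}
8: hit
0: hit
6: hit
2: fault, evict 8, frames {0,6,2}
3: fault, evict 0, frames {6,2,3}
6: hit
3: hit
2: hit
3: hit
7: fault, evict 6, frames {2,3,7}
Page faults: 11.

11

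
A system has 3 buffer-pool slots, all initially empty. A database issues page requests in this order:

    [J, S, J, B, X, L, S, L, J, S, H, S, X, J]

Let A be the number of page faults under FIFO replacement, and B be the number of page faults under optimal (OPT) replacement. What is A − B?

2

Under FIFO: F F . F F F F . F . F . F . → 9 faults.
Under OPT: F F . F F F . . . . F . F . → 7 faults.
A − B = 9 − 7 = 2.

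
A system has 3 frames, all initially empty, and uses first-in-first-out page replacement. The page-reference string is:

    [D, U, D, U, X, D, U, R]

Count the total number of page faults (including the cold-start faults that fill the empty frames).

D: miss, frames (D)
U: miss, frames (D U)
D: hit
U: hit
X: miss, frames (D U X)
D: hit
U: hit
R: miss, evict D, frames (U X R)
Page faults: 4.

4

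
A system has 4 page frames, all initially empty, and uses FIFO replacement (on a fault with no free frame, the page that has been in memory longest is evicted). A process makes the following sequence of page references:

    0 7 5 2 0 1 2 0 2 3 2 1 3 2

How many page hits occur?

7

0 → miss, frames {0}
7 → miss, frames {0,7}
5 → miss, frames {0,7,5}
2 → miss, frames {0,7,5,2}
0 → hit
1 → miss, evict 0, frames {7,5,2,1}
2 → hit
0 → miss, evict 7, frames {5,2,1,0}
2 → hit
3 → miss, evict 5, frames {2,1,0,3}
2 → hit
1 → hit
3 → hit
2 → hit
Hits: 7.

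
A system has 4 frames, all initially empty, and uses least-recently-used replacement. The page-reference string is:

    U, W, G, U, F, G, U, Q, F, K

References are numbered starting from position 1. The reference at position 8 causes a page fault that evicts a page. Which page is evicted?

pos 1: U -> miss, frames (U)
pos 2: W -> miss, frames (U W)
pos 3: G -> miss, frames (U W G)
pos 4: U -> hit
pos 5: F -> miss, frames (W G U F)
pos 6: G -> hit
pos 7: U -> hit
pos 8: Q -> miss, evict W, frames (F G U Q)
At position 8, page W is evicted.

W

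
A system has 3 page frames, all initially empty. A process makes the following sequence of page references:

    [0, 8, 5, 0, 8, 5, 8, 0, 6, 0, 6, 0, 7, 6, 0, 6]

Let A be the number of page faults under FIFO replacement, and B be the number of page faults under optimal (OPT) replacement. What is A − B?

Under FIFO: F F F . . . . . F F . . F . . . → 6 faults.
Under OPT: F F F . . . . . F . . . F . . . → 5 faults.
A − B = 6 − 5 = 1.

1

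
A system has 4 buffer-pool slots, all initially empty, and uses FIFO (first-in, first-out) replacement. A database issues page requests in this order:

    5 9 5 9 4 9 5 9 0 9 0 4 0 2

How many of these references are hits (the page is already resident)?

5 -> miss, frames [5]
9 -> miss, frames [5, 9]
5 -> hit
9 -> hit
4 -> miss, frames [5, 9, 4]
9 -> hit
5 -> hit
9 -> hit
0 -> miss, frames [5, 9, 4, 0]
9 -> hit
0 -> hit
4 -> hit
0 -> hit
2 -> miss, evict 5, frames [9, 4, 0, 2]
Hits: 9.

9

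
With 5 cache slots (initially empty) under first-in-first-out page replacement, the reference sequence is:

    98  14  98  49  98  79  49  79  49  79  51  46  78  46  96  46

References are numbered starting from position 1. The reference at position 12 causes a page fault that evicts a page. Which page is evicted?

pos 1: 98: fault, frames [98]
pos 2: 14: fault, frames [98, 14]
pos 3: 98: hit
pos 4: 49: fault, frames [98, 14, 49]
pos 5: 98: hit
pos 6: 79: fault, frames [98, 14, 49, 79]
pos 7: 49: hit
pos 8: 79: hit
pos 9: 49: hit
pos 10: 79: hit
pos 11: 51: fault, frames [98, 14, 49, 79, 51]
pos 12: 46: fault, evict 98, frames [14, 49, 79, 51, 46]
At position 12, page 98 is evicted.

98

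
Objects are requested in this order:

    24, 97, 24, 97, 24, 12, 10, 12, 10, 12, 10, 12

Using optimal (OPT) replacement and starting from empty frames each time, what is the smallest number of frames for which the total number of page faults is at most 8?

f=1: 12 faults
f=2: 4 faults
f=3: 4 faults
f=4: 4 faults
Smallest f with faults ≤ 8 is 2.

2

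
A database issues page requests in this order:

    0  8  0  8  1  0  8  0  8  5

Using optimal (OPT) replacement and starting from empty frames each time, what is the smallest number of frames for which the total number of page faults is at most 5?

f=1: 10 faults
f=2: 5 faults
f=3: 4 faults
f=4: 4 faults
Smallest f with faults ≤ 5 is 2.

2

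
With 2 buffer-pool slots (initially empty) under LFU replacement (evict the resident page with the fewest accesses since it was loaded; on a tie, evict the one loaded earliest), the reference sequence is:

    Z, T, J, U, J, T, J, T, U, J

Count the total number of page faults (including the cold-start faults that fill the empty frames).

6

Z -> fault, frames [Z]
T -> fault, frames [Z, T]
J -> fault, evict Z, frames [T, J]
U -> fault, evict T, frames [J, U]
J -> hit
T -> fault, evict U, frames [J, T]
J -> hit
T -> hit
U -> fault, evict T, frames [J, U]
J -> hit
Page faults: 6.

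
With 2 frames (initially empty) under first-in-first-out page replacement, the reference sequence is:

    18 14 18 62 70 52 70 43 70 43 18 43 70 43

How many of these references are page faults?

18 → miss, frames (18)
14 → miss, frames (18 14)
18 → hit
62 → miss, evict 18, frames (14 62)
70 → miss, evict 14, frames (62 70)
52 → miss, evict 62, frames (70 52)
70 → hit
43 → miss, evict 70, frames (52 43)
70 → miss, evict 52, frames (43 70)
43 → hit
18 → miss, evict 43, frames (70 18)
43 → miss, evict 70, frames (18 43)
70 → miss, evict 18, frames (43 70)
43 → hit
Page faults: 10.

10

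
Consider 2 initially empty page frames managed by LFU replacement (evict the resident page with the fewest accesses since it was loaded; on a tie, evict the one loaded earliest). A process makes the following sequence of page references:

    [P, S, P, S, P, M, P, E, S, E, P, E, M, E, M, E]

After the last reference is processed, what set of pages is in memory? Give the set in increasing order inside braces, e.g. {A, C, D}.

{E, P}

P: fault, frames [P]
S: fault, frames [P, S]
P: hit
S: hit
P: hit
M: fault, evict S, frames [P, M]
P: hit
E: fault, evict M, frames [P, E]
S: fault, evict E, frames [P, S]
E: fault, evict S, frames [P, E]
P: hit
E: hit
M: fault, evict E, frames [P, M]
E: fault, evict M, frames [P, E]
M: fault, evict E, frames [P, M]
E: fault, evict M, frames [P, E]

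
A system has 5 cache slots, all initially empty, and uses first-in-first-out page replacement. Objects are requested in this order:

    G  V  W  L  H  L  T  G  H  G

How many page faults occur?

7

G: fault, frames [G]
V: fault, frames [G, V]
W: fault, frames [G, V, W]
L: fault, frames [G, V, W, L]
H: fault, frames [G, V, W, L, H]
L: hit
T: fault, evict G, frames [V, W, L, H, T]
G: fault, evict V, frames [W, L, H, T, G]
H: hit
G: hit
Page faults: 7.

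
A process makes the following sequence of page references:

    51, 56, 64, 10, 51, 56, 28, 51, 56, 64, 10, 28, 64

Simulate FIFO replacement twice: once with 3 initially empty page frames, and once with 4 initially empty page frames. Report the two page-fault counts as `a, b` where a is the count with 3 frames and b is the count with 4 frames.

9, 10

3 frames: F F F F F F F . . F F . . → 9 faults.
4 frames: F F F F . . F F F F F F . → 10 faults.
10 > 9: adding a frame increased faults — Belady's anomaly.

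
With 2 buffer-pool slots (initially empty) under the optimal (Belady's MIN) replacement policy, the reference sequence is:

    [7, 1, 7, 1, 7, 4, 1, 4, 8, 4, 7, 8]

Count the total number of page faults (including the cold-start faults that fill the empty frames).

7 -> miss, frames (7)
1 -> miss, frames (7 1)
7 -> hit
1 -> hit
7 -> hit
4 -> miss, evict 7, frames (1 4)
1 -> hit
4 -> hit
8 -> miss, evict 1, frames (4 8)
4 -> hit
7 -> miss, evict 4, frames (8 7)
8 -> hit
Page faults: 5.

5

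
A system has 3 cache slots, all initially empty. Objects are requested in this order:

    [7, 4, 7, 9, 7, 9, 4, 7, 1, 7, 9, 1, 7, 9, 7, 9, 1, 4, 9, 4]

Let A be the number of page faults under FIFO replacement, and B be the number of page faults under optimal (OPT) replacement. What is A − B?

2

Under FIFO: F F . F . . . . F F . . . . . . . F F . → 7 faults.
Under OPT: F F . F . . . . F . . . . . . . . F . . → 5 faults.
A − B = 7 − 5 = 2.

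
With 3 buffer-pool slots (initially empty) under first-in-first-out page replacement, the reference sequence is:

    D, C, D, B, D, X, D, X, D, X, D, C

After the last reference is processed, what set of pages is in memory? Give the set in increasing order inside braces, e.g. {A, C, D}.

{C, D, X}

D: miss, frames [D]
C: miss, frames [D, C]
D: hit
B: miss, frames [D, C, B]
D: hit
X: miss, evict D, frames [C, B, X]
D: miss, evict C, frames [B, X, D]
X: hit
D: hit
X: hit
D: hit
C: miss, evict B, frames [X, D, C]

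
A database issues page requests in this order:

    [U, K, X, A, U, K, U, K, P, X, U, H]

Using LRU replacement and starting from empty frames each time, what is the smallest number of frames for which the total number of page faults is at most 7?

4

f=1: 12 faults
f=2: 10 faults
f=3: 10 faults
f=4: 7 faults
f=5: 6 faults
f=6: 6 faults
Smallest f with faults ≤ 7 is 4.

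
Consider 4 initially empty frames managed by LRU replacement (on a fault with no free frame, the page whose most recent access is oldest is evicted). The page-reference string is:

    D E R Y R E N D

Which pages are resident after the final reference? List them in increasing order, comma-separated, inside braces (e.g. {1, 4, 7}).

{D, E, N, R}

D -> fault, frames {D}
E -> fault, frames {D,E}
R -> fault, frames {D,E,R}
Y -> fault, frames {D,E,R,Y}
R -> hit
E -> hit
N -> fault, evict D, frames {Y,R,E,N}
D -> fault, evict Y, frames {R,E,N,D}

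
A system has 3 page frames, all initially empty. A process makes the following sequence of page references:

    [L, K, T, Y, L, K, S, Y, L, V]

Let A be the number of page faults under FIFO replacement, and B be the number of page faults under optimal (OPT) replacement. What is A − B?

Under FIFO: F F F F F F F F F F → 10 faults.
Under OPT: F F F F . . F . . F → 6 faults.
A − B = 10 − 6 = 4.

4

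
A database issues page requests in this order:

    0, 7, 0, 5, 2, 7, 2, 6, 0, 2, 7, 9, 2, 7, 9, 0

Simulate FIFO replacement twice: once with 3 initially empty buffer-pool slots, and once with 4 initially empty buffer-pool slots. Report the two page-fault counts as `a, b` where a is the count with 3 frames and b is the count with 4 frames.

10, 9

3 frames: F F . F F . . F F . F F F . . F → 10 faults.
4 frames: F F . F F . . F F . F F F . . . → 9 faults.
9 < 10: adding a frame reduced faults, as is typical.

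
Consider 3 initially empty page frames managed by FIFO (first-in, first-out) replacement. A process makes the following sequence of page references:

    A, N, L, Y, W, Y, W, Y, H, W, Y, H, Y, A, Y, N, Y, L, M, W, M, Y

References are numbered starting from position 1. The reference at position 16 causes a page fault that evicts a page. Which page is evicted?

H

pos 1: A: miss, frames {A}
pos 2: N: miss, frames {A,N}
pos 3: L: miss, frames {A,N,L}
pos 4: Y: miss, evict A, frames {N,L,Y}
pos 5: W: miss, evict N, frames {L,Y,W}
pos 6: Y: hit
pos 7: W: hit
pos 8: Y: hit
pos 9: H: miss, evict L, frames {Y,W,H}
pos 10: W: hit
pos 11: Y: hit
pos 12: H: hit
pos 13: Y: hit
pos 14: A: miss, evict Y, frames {W,H,A}
pos 15: Y: miss, evict W, frames {H,A,Y}
pos 16: N: miss, evict H, frames {A,Y,N}
At position 16, page H is evicted.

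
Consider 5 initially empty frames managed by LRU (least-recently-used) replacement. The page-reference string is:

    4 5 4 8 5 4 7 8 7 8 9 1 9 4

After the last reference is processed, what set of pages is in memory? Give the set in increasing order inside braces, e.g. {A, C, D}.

{1, 4, 7, 8, 9}

4 → miss, frames (4)
5 → miss, frames (4 5)
4 → hit
8 → miss, frames (5 4 8)
5 → hit
4 → hit
7 → miss, frames (8 5 4 7)
8 → hit
7 → hit
8 → hit
9 → miss, frames (5 4 7 8 9)
1 → miss, evict 5, frames (4 7 8 9 1)
9 → hit
4 → hit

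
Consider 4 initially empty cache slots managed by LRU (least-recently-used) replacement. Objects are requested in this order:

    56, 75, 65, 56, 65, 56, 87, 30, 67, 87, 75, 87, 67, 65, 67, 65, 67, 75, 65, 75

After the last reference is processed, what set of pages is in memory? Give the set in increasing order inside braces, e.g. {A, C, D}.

56: fault, frames {56}
75: fault, frames {56,75}
65: fault, frames {56,75,65}
56: hit
65: hit
56: hit
87: fault, frames {75,65,56,87}
30: fault, evict 75, frames {65,56,87,30}
67: fault, evict 65, frames {56,87,30,67}
87: hit
75: fault, evict 56, frames {30,67,87,75}
87: hit
67: hit
65: fault, evict 30, frames {75,87,67,65}
67: hit
65: hit
67: hit
75: hit
65: hit
75: hit

{65, 67, 75, 87}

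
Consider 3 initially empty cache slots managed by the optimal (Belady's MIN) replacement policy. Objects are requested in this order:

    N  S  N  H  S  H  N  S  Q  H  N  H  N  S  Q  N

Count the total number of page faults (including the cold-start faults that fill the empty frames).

N -> fault, frames {N}
S -> fault, frames {N,S}
N -> hit
H -> fault, frames {N,S,H}
S -> hit
H -> hit
N -> hit
S -> hit
Q -> fault, evict S, frames {N,H,Q}
H -> hit
N -> hit
H -> hit
N -> hit
S -> fault, evict H, frames {N,Q,S}
Q -> hit
N -> hit
Page faults: 5.

5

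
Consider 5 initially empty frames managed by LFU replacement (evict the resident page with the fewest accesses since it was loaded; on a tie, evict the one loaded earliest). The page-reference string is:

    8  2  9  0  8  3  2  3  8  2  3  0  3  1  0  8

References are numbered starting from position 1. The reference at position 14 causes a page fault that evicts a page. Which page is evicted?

9

pos 1: 8: fault, frames {8}
pos 2: 2: fault, frames {8,2}
pos 3: 9: fault, frames {8,2,9}
pos 4: 0: fault, frames {8,2,9,0}
pos 5: 8: hit
pos 6: 3: fault, frames {8,2,9,0,3}
pos 7: 2: hit
pos 8: 3: hit
pos 9: 8: hit
pos 10: 2: hit
pos 11: 3: hit
pos 12: 0: hit
pos 13: 3: hit
pos 14: 1: fault, evict 9, frames {8,2,0,3,1}
At position 14, page 9 is evicted.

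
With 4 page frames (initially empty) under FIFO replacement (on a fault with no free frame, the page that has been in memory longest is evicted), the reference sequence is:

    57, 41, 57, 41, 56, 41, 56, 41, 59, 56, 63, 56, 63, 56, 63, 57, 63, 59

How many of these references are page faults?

6

57 -> miss, frames {57}
41 -> miss, frames {57,41}
57 -> hit
41 -> hit
56 -> miss, frames {57,41,56}
41 -> hit
56 -> hit
41 -> hit
59 -> miss, frames {57,41,56,59}
56 -> hit
63 -> miss, evict 57, frames {41,56,59,63}
56 -> hit
63 -> hit
56 -> hit
63 -> hit
57 -> miss, evict 41, frames {56,59,63,57}
63 -> hit
59 -> hit
Page faults: 6.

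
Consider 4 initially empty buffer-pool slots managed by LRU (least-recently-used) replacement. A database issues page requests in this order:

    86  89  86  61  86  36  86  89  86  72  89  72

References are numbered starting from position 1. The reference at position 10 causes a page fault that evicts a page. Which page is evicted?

pos 1: 86: miss, frames {86}
pos 2: 89: miss, frames {86,89}
pos 3: 86: hit
pos 4: 61: miss, frames {89,86,61}
pos 5: 86: hit
pos 6: 36: miss, frames {89,61,86,36}
pos 7: 86: hit
pos 8: 89: hit
pos 9: 86: hit
pos 10: 72: miss, evict 61, frames {36,89,86,72}
At position 10, page 61 is evicted.

61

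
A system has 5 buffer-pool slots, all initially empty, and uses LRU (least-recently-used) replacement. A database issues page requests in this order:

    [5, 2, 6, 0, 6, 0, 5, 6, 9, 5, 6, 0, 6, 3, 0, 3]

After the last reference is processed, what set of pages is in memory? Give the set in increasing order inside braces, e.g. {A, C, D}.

5 → miss, frames (5)
2 → miss, frames (5 2)
6 → miss, frames (5 2 6)
0 → miss, frames (5 2 6 0)
6 → hit
0 → hit
5 → hit
6 → hit
9 → miss, frames (2 0 5 6 9)
5 → hit
6 → hit
0 → hit
6 → hit
3 → miss, evict 2, frames (9 5 0 6 3)
0 → hit
3 → hit

{0, 3, 5, 6, 9}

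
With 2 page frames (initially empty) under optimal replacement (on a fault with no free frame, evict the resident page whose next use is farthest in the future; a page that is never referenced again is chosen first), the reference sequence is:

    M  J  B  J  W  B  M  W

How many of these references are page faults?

5

M: fault, frames {M}
J: fault, frames {M,J}
B: fault, evict M, frames {J,B}
J: hit
W: fault, evict J, frames {B,W}
B: hit
M: fault, evict B, frames {W,M}
W: hit
Page faults: 5.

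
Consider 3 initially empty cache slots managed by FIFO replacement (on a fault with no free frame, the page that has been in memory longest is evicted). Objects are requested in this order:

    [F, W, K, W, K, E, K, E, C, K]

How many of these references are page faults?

F → miss, frames [F]
W → miss, frames [F, W]
K → miss, frames [F, W, K]
W → hit
K → hit
E → miss, evict F, frames [W, K, E]
K → hit
E → hit
C → miss, evict W, frames [K, E, C]
K → hit
Page faults: 5.

5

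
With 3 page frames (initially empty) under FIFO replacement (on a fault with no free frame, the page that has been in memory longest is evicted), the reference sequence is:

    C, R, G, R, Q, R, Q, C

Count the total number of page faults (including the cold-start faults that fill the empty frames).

C: fault, frames {C}
R: fault, frames {C,R}
G: fault, frames {C,R,G}
R: hit
Q: fault, evict C, frames {R,G,Q}
R: hit
Q: hit
C: fault, evict R, frames {G,Q,C}
Page faults: 5.

5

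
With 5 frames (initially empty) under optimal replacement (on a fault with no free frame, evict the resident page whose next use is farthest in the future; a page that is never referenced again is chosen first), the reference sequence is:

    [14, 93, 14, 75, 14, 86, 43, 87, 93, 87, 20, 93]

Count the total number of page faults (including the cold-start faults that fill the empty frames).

14 → fault, frames {14}
93 → fault, frames {14,93}
14 → hit
75 → fault, frames {14,93,75}
14 → hit
86 → fault, frames {14,93,75,86}
43 → fault, frames {14,93,75,86,43}
87 → fault, evict 43, frames {14,93,75,86,87}
93 → hit
87 → hit
20 → fault, evict 87, frames {14,93,75,86,20}
93 → hit
Page faults: 7.

7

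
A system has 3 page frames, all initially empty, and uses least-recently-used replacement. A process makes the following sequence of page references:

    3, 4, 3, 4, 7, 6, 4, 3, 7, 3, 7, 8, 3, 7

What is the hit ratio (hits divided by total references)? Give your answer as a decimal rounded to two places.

3 -> fault, frames {3}
4 -> fault, frames {3,4}
3 -> hit
4 -> hit
7 -> fault, frames {3,4,7}
6 -> fault, evict 3, frames {4,7,6}
4 -> hit
3 -> fault, evict 7, frames {6,4,3}
7 -> fault, evict 6, frames {4,3,7}
3 -> hit
7 -> hit
8 -> fault, evict 4, frames {3,7,8}
3 -> hit
7 -> hit
Hits: 7 of 14 references → 7/14 = 0.5000.

0.50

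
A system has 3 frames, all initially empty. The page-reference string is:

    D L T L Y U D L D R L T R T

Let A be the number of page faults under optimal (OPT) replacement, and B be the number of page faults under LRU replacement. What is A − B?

Under OPT: F F F . F F . . . F . F . . → 7 faults.
Under LRU: F F F . F F F F . F . F . . → 9 faults.
A − B = 7 − 9 = -2.

-2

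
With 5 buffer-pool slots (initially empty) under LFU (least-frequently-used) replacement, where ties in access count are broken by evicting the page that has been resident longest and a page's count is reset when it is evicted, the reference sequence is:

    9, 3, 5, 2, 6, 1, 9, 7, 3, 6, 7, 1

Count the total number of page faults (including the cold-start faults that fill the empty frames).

9

9 -> fault, frames [9]
3 -> fault, frames [9, 3]
5 -> fault, frames [9, 3, 5]
2 -> fault, frames [9, 3, 5, 2]
6 -> fault, frames [9, 3, 5, 2, 6]
1 -> fault, evict 9, frames [3, 5, 2, 6, 1]
9 -> fault, evict 3, frames [5, 2, 6, 1, 9]
7 -> fault, evict 5, frames [2, 6, 1, 9, 7]
3 -> fault, evict 2, frames [6, 1, 9, 7, 3]
6 -> hit
7 -> hit
1 -> hit
Page faults: 9.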